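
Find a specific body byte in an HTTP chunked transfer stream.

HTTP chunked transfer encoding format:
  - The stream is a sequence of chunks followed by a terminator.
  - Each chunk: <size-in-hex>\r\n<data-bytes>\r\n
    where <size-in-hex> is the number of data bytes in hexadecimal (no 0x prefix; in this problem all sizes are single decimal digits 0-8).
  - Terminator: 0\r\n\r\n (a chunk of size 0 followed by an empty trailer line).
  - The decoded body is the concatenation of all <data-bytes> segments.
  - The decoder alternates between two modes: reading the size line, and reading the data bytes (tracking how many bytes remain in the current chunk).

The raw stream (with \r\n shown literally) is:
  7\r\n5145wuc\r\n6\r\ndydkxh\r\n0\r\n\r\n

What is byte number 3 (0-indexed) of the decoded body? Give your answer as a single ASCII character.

Answer: 5

Derivation:
Chunk 1: stream[0..1]='7' size=0x7=7, data at stream[3..10]='5145wuc' -> body[0..7], body so far='5145wuc'
Chunk 2: stream[12..13]='6' size=0x6=6, data at stream[15..21]='dydkxh' -> body[7..13], body so far='5145wucdydkxh'
Chunk 3: stream[23..24]='0' size=0 (terminator). Final body='5145wucdydkxh' (13 bytes)
Body byte 3 = '5'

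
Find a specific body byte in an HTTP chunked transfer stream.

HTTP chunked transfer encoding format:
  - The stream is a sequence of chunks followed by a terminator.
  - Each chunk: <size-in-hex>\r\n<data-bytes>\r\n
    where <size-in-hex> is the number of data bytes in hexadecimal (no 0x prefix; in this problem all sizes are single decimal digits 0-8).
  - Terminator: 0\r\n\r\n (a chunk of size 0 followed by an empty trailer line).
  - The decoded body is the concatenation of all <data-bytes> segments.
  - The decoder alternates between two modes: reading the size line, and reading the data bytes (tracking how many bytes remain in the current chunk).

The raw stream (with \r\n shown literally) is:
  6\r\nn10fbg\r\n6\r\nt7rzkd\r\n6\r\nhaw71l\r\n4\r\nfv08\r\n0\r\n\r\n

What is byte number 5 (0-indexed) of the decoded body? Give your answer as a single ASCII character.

Answer: g

Derivation:
Chunk 1: stream[0..1]='6' size=0x6=6, data at stream[3..9]='n10fbg' -> body[0..6], body so far='n10fbg'
Chunk 2: stream[11..12]='6' size=0x6=6, data at stream[14..20]='t7rzkd' -> body[6..12], body so far='n10fbgt7rzkd'
Chunk 3: stream[22..23]='6' size=0x6=6, data at stream[25..31]='haw71l' -> body[12..18], body so far='n10fbgt7rzkdhaw71l'
Chunk 4: stream[33..34]='4' size=0x4=4, data at stream[36..40]='fv08' -> body[18..22], body so far='n10fbgt7rzkdhaw71lfv08'
Chunk 5: stream[42..43]='0' size=0 (terminator). Final body='n10fbgt7rzkdhaw71lfv08' (22 bytes)
Body byte 5 = 'g'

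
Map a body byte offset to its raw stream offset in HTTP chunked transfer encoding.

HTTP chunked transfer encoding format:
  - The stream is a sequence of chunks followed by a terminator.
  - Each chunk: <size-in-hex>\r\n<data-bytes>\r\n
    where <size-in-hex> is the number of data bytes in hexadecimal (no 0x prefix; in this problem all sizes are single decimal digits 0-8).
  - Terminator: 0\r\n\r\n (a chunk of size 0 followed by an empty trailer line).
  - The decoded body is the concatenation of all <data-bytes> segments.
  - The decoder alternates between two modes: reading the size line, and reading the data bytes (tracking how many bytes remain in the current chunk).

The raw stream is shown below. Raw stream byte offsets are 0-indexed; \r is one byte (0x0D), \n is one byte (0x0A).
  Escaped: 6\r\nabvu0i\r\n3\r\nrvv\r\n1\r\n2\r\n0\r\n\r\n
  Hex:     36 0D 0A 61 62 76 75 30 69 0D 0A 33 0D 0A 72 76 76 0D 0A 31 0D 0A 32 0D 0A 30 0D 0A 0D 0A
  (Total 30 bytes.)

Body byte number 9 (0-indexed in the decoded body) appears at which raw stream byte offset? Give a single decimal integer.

Answer: 22

Derivation:
Chunk 1: stream[0..1]='6' size=0x6=6, data at stream[3..9]='abvu0i' -> body[0..6], body so far='abvu0i'
Chunk 2: stream[11..12]='3' size=0x3=3, data at stream[14..17]='rvv' -> body[6..9], body so far='abvu0irvv'
Chunk 3: stream[19..20]='1' size=0x1=1, data at stream[22..23]='2' -> body[9..10], body so far='abvu0irvv2'
Chunk 4: stream[25..26]='0' size=0 (terminator). Final body='abvu0irvv2' (10 bytes)
Body byte 9 at stream offset 22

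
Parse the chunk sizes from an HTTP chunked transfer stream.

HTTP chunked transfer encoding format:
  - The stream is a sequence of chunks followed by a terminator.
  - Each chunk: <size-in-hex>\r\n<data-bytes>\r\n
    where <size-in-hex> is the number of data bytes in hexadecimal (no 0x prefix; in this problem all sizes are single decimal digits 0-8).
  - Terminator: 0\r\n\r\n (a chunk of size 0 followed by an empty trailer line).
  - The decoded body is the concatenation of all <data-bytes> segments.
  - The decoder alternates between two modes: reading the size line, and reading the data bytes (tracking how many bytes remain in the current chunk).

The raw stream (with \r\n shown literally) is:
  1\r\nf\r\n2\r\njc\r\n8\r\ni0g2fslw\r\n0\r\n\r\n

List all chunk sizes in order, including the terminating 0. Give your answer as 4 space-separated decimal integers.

Answer: 1 2 8 0

Derivation:
Chunk 1: stream[0..1]='1' size=0x1=1, data at stream[3..4]='f' -> body[0..1], body so far='f'
Chunk 2: stream[6..7]='2' size=0x2=2, data at stream[9..11]='jc' -> body[1..3], body so far='fjc'
Chunk 3: stream[13..14]='8' size=0x8=8, data at stream[16..24]='i0g2fslw' -> body[3..11], body so far='fjci0g2fslw'
Chunk 4: stream[26..27]='0' size=0 (terminator). Final body='fjci0g2fslw' (11 bytes)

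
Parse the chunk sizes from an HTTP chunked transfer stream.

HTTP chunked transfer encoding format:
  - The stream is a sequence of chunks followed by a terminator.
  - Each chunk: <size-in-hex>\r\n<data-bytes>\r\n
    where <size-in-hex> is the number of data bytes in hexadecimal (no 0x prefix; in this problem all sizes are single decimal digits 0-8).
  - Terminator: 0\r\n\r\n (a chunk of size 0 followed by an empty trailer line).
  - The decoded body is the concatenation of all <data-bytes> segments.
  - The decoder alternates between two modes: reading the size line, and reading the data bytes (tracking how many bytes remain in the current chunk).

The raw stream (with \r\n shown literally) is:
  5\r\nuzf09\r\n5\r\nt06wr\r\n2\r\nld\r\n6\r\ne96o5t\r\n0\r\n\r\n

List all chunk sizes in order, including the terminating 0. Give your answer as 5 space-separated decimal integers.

Chunk 1: stream[0..1]='5' size=0x5=5, data at stream[3..8]='uzf09' -> body[0..5], body so far='uzf09'
Chunk 2: stream[10..11]='5' size=0x5=5, data at stream[13..18]='t06wr' -> body[5..10], body so far='uzf09t06wr'
Chunk 3: stream[20..21]='2' size=0x2=2, data at stream[23..25]='ld' -> body[10..12], body so far='uzf09t06wrld'
Chunk 4: stream[27..28]='6' size=0x6=6, data at stream[30..36]='e96o5t' -> body[12..18], body so far='uzf09t06wrlde96o5t'
Chunk 5: stream[38..39]='0' size=0 (terminator). Final body='uzf09t06wrlde96o5t' (18 bytes)

Answer: 5 5 2 6 0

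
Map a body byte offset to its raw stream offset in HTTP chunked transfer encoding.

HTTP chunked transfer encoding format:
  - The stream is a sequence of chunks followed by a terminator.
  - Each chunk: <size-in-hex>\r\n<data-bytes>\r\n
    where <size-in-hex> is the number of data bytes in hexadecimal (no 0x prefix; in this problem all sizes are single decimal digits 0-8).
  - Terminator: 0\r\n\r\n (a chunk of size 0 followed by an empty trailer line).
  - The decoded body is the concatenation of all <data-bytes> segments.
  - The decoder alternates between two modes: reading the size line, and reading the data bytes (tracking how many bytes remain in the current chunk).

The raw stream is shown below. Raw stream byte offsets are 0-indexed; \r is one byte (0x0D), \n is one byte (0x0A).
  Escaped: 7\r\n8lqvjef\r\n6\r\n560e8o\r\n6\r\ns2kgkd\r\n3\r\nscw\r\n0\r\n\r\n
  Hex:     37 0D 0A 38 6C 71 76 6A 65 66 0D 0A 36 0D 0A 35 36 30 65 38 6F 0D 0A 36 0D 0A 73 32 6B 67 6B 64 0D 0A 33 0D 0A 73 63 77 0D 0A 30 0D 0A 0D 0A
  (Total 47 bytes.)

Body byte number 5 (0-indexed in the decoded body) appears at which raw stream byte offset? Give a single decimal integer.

Answer: 8

Derivation:
Chunk 1: stream[0..1]='7' size=0x7=7, data at stream[3..10]='8lqvjef' -> body[0..7], body so far='8lqvjef'
Chunk 2: stream[12..13]='6' size=0x6=6, data at stream[15..21]='560e8o' -> body[7..13], body so far='8lqvjef560e8o'
Chunk 3: stream[23..24]='6' size=0x6=6, data at stream[26..32]='s2kgkd' -> body[13..19], body so far='8lqvjef560e8os2kgkd'
Chunk 4: stream[34..35]='3' size=0x3=3, data at stream[37..40]='scw' -> body[19..22], body so far='8lqvjef560e8os2kgkdscw'
Chunk 5: stream[42..43]='0' size=0 (terminator). Final body='8lqvjef560e8os2kgkdscw' (22 bytes)
Body byte 5 at stream offset 8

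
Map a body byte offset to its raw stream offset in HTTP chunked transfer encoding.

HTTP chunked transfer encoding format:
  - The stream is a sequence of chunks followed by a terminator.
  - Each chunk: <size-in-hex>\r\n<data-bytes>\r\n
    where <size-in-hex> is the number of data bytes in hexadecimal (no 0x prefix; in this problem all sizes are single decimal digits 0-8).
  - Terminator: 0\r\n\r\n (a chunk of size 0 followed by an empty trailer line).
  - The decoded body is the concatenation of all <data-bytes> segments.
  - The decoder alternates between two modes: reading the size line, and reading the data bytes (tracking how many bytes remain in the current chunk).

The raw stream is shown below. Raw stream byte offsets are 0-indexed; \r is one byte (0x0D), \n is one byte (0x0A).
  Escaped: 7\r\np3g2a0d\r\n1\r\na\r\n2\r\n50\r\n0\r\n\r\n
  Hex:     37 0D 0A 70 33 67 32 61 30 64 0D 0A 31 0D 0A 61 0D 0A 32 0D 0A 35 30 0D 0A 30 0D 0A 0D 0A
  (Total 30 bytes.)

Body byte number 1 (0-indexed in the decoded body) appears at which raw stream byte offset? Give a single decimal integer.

Answer: 4

Derivation:
Chunk 1: stream[0..1]='7' size=0x7=7, data at stream[3..10]='p3g2a0d' -> body[0..7], body so far='p3g2a0d'
Chunk 2: stream[12..13]='1' size=0x1=1, data at stream[15..16]='a' -> body[7..8], body so far='p3g2a0da'
Chunk 3: stream[18..19]='2' size=0x2=2, data at stream[21..23]='50' -> body[8..10], body so far='p3g2a0da50'
Chunk 4: stream[25..26]='0' size=0 (terminator). Final body='p3g2a0da50' (10 bytes)
Body byte 1 at stream offset 4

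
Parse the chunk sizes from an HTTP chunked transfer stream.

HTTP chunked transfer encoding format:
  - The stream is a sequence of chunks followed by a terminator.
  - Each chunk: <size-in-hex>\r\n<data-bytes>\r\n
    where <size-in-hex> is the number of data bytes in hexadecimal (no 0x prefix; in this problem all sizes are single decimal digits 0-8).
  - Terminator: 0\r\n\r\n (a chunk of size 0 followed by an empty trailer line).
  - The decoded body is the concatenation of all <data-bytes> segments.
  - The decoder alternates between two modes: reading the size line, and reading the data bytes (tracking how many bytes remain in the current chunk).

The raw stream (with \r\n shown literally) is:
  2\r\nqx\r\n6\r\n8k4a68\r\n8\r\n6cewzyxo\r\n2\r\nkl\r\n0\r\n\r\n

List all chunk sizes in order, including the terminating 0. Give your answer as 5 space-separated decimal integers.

Chunk 1: stream[0..1]='2' size=0x2=2, data at stream[3..5]='qx' -> body[0..2], body so far='qx'
Chunk 2: stream[7..8]='6' size=0x6=6, data at stream[10..16]='8k4a68' -> body[2..8], body so far='qx8k4a68'
Chunk 3: stream[18..19]='8' size=0x8=8, data at stream[21..29]='6cewzyxo' -> body[8..16], body so far='qx8k4a686cewzyxo'
Chunk 4: stream[31..32]='2' size=0x2=2, data at stream[34..36]='kl' -> body[16..18], body so far='qx8k4a686cewzyxokl'
Chunk 5: stream[38..39]='0' size=0 (terminator). Final body='qx8k4a686cewzyxokl' (18 bytes)

Answer: 2 6 8 2 0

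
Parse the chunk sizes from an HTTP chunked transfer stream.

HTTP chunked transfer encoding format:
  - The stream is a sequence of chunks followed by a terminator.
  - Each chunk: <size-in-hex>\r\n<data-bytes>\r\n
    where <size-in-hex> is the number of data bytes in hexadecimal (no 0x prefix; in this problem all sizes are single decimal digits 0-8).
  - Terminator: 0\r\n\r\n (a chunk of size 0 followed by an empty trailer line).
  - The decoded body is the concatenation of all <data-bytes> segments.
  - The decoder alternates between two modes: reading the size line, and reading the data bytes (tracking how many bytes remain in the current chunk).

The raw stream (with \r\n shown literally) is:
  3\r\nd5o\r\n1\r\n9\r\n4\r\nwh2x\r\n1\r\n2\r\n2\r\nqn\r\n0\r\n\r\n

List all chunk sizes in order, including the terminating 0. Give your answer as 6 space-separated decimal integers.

Answer: 3 1 4 1 2 0

Derivation:
Chunk 1: stream[0..1]='3' size=0x3=3, data at stream[3..6]='d5o' -> body[0..3], body so far='d5o'
Chunk 2: stream[8..9]='1' size=0x1=1, data at stream[11..12]='9' -> body[3..4], body so far='d5o9'
Chunk 3: stream[14..15]='4' size=0x4=4, data at stream[17..21]='wh2x' -> body[4..8], body so far='d5o9wh2x'
Chunk 4: stream[23..24]='1' size=0x1=1, data at stream[26..27]='2' -> body[8..9], body so far='d5o9wh2x2'
Chunk 5: stream[29..30]='2' size=0x2=2, data at stream[32..34]='qn' -> body[9..11], body so far='d5o9wh2x2qn'
Chunk 6: stream[36..37]='0' size=0 (terminator). Final body='d5o9wh2x2qn' (11 bytes)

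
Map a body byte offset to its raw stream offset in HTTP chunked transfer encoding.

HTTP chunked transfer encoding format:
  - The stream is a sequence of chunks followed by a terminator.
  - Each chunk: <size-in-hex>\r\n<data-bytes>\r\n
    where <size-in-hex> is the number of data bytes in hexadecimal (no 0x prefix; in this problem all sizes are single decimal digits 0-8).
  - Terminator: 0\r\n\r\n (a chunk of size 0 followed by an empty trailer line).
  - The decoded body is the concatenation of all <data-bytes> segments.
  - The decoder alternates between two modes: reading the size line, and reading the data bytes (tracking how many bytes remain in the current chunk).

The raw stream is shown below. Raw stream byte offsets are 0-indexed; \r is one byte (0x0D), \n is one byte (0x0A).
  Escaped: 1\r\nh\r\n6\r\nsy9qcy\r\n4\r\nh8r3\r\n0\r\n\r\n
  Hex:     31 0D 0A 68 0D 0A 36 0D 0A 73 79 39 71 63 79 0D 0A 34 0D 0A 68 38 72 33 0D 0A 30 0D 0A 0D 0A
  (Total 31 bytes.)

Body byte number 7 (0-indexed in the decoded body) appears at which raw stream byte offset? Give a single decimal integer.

Answer: 20

Derivation:
Chunk 1: stream[0..1]='1' size=0x1=1, data at stream[3..4]='h' -> body[0..1], body so far='h'
Chunk 2: stream[6..7]='6' size=0x6=6, data at stream[9..15]='sy9qcy' -> body[1..7], body so far='hsy9qcy'
Chunk 3: stream[17..18]='4' size=0x4=4, data at stream[20..24]='h8r3' -> body[7..11], body so far='hsy9qcyh8r3'
Chunk 4: stream[26..27]='0' size=0 (terminator). Final body='hsy9qcyh8r3' (11 bytes)
Body byte 7 at stream offset 20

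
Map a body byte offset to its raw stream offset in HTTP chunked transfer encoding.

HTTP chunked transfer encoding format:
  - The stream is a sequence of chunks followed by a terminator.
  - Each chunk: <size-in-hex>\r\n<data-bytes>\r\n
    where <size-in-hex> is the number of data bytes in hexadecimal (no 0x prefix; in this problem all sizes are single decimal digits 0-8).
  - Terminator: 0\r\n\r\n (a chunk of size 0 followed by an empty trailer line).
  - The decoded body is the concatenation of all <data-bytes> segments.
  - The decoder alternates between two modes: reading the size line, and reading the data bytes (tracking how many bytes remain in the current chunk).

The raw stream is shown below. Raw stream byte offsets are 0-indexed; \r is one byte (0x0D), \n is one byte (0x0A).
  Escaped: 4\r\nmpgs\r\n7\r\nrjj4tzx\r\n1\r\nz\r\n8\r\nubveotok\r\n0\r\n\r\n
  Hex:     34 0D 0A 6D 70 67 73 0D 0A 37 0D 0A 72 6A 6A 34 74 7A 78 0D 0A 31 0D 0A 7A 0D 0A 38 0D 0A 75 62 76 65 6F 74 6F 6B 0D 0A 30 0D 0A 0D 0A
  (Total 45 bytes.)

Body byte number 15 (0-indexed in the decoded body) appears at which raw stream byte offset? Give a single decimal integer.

Answer: 33

Derivation:
Chunk 1: stream[0..1]='4' size=0x4=4, data at stream[3..7]='mpgs' -> body[0..4], body so far='mpgs'
Chunk 2: stream[9..10]='7' size=0x7=7, data at stream[12..19]='rjj4tzx' -> body[4..11], body so far='mpgsrjj4tzx'
Chunk 3: stream[21..22]='1' size=0x1=1, data at stream[24..25]='z' -> body[11..12], body so far='mpgsrjj4tzxz'
Chunk 4: stream[27..28]='8' size=0x8=8, data at stream[30..38]='ubveotok' -> body[12..20], body so far='mpgsrjj4tzxzubveotok'
Chunk 5: stream[40..41]='0' size=0 (terminator). Final body='mpgsrjj4tzxzubveotok' (20 bytes)
Body byte 15 at stream offset 33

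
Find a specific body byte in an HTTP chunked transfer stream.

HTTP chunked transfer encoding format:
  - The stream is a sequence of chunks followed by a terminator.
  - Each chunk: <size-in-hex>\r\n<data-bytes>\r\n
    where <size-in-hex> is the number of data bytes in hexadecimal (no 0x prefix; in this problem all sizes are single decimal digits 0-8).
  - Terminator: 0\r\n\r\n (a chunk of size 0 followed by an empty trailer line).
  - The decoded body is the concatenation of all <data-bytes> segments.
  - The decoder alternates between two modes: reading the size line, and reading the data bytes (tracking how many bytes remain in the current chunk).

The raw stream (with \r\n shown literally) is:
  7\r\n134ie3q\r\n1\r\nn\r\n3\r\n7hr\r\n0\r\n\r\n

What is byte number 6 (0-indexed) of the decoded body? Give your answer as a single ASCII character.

Answer: q

Derivation:
Chunk 1: stream[0..1]='7' size=0x7=7, data at stream[3..10]='134ie3q' -> body[0..7], body so far='134ie3q'
Chunk 2: stream[12..13]='1' size=0x1=1, data at stream[15..16]='n' -> body[7..8], body so far='134ie3qn'
Chunk 3: stream[18..19]='3' size=0x3=3, data at stream[21..24]='7hr' -> body[8..11], body so far='134ie3qn7hr'
Chunk 4: stream[26..27]='0' size=0 (terminator). Final body='134ie3qn7hr' (11 bytes)
Body byte 6 = 'q'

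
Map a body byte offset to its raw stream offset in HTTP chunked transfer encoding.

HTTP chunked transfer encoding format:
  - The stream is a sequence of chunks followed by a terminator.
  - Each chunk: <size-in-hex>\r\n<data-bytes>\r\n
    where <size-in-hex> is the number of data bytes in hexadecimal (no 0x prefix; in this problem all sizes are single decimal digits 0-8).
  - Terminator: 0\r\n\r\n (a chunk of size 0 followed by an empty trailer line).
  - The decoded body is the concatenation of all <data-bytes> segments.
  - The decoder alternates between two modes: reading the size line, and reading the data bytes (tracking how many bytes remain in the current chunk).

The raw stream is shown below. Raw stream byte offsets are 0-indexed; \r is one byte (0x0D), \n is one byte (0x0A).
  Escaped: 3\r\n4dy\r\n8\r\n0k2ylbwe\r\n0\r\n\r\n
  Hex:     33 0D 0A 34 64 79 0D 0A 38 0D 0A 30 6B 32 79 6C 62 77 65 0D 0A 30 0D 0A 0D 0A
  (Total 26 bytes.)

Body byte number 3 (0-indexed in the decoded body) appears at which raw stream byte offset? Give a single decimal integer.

Answer: 11

Derivation:
Chunk 1: stream[0..1]='3' size=0x3=3, data at stream[3..6]='4dy' -> body[0..3], body so far='4dy'
Chunk 2: stream[8..9]='8' size=0x8=8, data at stream[11..19]='0k2ylbwe' -> body[3..11], body so far='4dy0k2ylbwe'
Chunk 3: stream[21..22]='0' size=0 (terminator). Final body='4dy0k2ylbwe' (11 bytes)
Body byte 3 at stream offset 11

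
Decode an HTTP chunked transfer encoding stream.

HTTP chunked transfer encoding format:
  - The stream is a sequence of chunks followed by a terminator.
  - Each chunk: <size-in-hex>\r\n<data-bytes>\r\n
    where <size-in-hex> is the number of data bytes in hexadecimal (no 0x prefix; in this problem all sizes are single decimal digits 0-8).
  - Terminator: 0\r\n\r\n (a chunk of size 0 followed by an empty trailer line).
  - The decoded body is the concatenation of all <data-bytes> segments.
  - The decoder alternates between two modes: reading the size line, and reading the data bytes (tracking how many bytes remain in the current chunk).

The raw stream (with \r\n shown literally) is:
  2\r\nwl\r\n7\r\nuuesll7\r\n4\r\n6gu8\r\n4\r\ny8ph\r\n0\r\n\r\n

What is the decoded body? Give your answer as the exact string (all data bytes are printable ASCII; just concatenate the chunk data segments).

Chunk 1: stream[0..1]='2' size=0x2=2, data at stream[3..5]='wl' -> body[0..2], body so far='wl'
Chunk 2: stream[7..8]='7' size=0x7=7, data at stream[10..17]='uuesll7' -> body[2..9], body so far='wluuesll7'
Chunk 3: stream[19..20]='4' size=0x4=4, data at stream[22..26]='6gu8' -> body[9..13], body so far='wluuesll76gu8'
Chunk 4: stream[28..29]='4' size=0x4=4, data at stream[31..35]='y8ph' -> body[13..17], body so far='wluuesll76gu8y8ph'
Chunk 5: stream[37..38]='0' size=0 (terminator). Final body='wluuesll76gu8y8ph' (17 bytes)

Answer: wluuesll76gu8y8ph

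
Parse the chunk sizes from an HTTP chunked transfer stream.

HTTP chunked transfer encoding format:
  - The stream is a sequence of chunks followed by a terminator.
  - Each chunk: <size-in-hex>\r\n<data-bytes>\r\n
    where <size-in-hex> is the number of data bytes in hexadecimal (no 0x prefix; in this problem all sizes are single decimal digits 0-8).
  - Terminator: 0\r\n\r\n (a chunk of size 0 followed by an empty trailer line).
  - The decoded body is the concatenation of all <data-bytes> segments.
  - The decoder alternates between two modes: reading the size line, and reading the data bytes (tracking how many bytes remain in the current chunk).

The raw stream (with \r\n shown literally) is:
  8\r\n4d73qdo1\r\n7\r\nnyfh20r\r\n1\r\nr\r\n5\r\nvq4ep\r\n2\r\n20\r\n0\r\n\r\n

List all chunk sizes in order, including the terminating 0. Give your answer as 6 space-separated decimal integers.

Answer: 8 7 1 5 2 0

Derivation:
Chunk 1: stream[0..1]='8' size=0x8=8, data at stream[3..11]='4d73qdo1' -> body[0..8], body so far='4d73qdo1'
Chunk 2: stream[13..14]='7' size=0x7=7, data at stream[16..23]='nyfh20r' -> body[8..15], body so far='4d73qdo1nyfh20r'
Chunk 3: stream[25..26]='1' size=0x1=1, data at stream[28..29]='r' -> body[15..16], body so far='4d73qdo1nyfh20rr'
Chunk 4: stream[31..32]='5' size=0x5=5, data at stream[34..39]='vq4ep' -> body[16..21], body so far='4d73qdo1nyfh20rrvq4ep'
Chunk 5: stream[41..42]='2' size=0x2=2, data at stream[44..46]='20' -> body[21..23], body so far='4d73qdo1nyfh20rrvq4ep20'
Chunk 6: stream[48..49]='0' size=0 (terminator). Final body='4d73qdo1nyfh20rrvq4ep20' (23 bytes)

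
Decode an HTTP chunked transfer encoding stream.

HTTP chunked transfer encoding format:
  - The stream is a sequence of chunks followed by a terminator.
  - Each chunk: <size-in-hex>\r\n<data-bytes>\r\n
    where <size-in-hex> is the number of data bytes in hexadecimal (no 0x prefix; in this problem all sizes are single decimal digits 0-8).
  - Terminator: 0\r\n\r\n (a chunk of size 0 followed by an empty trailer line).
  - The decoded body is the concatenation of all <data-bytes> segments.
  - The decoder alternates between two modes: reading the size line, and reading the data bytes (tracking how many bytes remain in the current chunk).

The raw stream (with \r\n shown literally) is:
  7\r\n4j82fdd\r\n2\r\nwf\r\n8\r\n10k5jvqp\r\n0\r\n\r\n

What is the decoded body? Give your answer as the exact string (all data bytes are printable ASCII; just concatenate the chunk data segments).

Chunk 1: stream[0..1]='7' size=0x7=7, data at stream[3..10]='4j82fdd' -> body[0..7], body so far='4j82fdd'
Chunk 2: stream[12..13]='2' size=0x2=2, data at stream[15..17]='wf' -> body[7..9], body so far='4j82fddwf'
Chunk 3: stream[19..20]='8' size=0x8=8, data at stream[22..30]='10k5jvqp' -> body[9..17], body so far='4j82fddwf10k5jvqp'
Chunk 4: stream[32..33]='0' size=0 (terminator). Final body='4j82fddwf10k5jvqp' (17 bytes)

Answer: 4j82fddwf10k5jvqp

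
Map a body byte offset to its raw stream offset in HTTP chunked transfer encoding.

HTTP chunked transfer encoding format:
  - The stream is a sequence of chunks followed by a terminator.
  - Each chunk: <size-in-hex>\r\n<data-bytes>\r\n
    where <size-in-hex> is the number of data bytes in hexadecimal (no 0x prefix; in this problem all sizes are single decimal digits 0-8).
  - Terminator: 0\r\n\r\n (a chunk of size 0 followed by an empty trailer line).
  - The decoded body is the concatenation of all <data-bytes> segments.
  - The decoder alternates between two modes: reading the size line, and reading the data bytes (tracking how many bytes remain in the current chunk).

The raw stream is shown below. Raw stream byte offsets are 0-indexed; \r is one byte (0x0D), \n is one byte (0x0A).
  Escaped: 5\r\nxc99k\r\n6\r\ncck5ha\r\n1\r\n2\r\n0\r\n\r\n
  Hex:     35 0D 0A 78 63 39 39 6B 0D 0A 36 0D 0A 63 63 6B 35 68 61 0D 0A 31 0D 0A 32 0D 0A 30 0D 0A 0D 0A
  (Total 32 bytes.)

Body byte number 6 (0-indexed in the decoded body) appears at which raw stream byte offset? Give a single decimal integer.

Answer: 14

Derivation:
Chunk 1: stream[0..1]='5' size=0x5=5, data at stream[3..8]='xc99k' -> body[0..5], body so far='xc99k'
Chunk 2: stream[10..11]='6' size=0x6=6, data at stream[13..19]='cck5ha' -> body[5..11], body so far='xc99kcck5ha'
Chunk 3: stream[21..22]='1' size=0x1=1, data at stream[24..25]='2' -> body[11..12], body so far='xc99kcck5ha2'
Chunk 4: stream[27..28]='0' size=0 (terminator). Final body='xc99kcck5ha2' (12 bytes)
Body byte 6 at stream offset 14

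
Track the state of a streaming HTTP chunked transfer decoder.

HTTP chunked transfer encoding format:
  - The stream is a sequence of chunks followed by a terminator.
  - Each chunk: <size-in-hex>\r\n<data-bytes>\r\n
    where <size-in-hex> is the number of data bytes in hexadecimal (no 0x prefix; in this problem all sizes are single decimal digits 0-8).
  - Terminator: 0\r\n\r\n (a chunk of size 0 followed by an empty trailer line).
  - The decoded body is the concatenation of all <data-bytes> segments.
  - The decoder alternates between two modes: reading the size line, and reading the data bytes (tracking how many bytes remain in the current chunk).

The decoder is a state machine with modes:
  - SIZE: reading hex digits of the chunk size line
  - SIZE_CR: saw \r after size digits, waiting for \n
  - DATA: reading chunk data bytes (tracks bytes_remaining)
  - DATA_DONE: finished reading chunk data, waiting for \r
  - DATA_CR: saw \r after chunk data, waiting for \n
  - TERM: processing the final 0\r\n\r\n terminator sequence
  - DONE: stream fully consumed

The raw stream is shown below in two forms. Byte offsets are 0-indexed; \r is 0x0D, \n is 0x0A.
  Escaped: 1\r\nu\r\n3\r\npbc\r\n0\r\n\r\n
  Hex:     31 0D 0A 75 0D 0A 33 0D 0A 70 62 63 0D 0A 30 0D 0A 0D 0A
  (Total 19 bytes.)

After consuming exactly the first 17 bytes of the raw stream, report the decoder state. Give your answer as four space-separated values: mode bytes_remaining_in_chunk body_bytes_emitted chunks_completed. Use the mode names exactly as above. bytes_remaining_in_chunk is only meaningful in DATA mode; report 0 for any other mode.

Byte 0 = '1': mode=SIZE remaining=0 emitted=0 chunks_done=0
Byte 1 = 0x0D: mode=SIZE_CR remaining=0 emitted=0 chunks_done=0
Byte 2 = 0x0A: mode=DATA remaining=1 emitted=0 chunks_done=0
Byte 3 = 'u': mode=DATA_DONE remaining=0 emitted=1 chunks_done=0
Byte 4 = 0x0D: mode=DATA_CR remaining=0 emitted=1 chunks_done=0
Byte 5 = 0x0A: mode=SIZE remaining=0 emitted=1 chunks_done=1
Byte 6 = '3': mode=SIZE remaining=0 emitted=1 chunks_done=1
Byte 7 = 0x0D: mode=SIZE_CR remaining=0 emitted=1 chunks_done=1
Byte 8 = 0x0A: mode=DATA remaining=3 emitted=1 chunks_done=1
Byte 9 = 'p': mode=DATA remaining=2 emitted=2 chunks_done=1
Byte 10 = 'b': mode=DATA remaining=1 emitted=3 chunks_done=1
Byte 11 = 'c': mode=DATA_DONE remaining=0 emitted=4 chunks_done=1
Byte 12 = 0x0D: mode=DATA_CR remaining=0 emitted=4 chunks_done=1
Byte 13 = 0x0A: mode=SIZE remaining=0 emitted=4 chunks_done=2
Byte 14 = '0': mode=SIZE remaining=0 emitted=4 chunks_done=2
Byte 15 = 0x0D: mode=SIZE_CR remaining=0 emitted=4 chunks_done=2
Byte 16 = 0x0A: mode=TERM remaining=0 emitted=4 chunks_done=2

Answer: TERM 0 4 2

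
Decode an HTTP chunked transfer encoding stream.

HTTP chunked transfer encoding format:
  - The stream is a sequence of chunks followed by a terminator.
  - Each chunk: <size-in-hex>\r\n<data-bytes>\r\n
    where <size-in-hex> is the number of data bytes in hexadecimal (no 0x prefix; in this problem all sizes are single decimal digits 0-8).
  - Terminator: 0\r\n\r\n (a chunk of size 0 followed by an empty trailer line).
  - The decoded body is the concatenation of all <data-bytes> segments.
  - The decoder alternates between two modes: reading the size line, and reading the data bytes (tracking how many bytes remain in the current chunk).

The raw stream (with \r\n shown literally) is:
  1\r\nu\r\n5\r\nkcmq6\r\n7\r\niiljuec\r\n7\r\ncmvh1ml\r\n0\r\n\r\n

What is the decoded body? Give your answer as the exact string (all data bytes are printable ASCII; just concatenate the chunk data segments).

Chunk 1: stream[0..1]='1' size=0x1=1, data at stream[3..4]='u' -> body[0..1], body so far='u'
Chunk 2: stream[6..7]='5' size=0x5=5, data at stream[9..14]='kcmq6' -> body[1..6], body so far='ukcmq6'
Chunk 3: stream[16..17]='7' size=0x7=7, data at stream[19..26]='iiljuec' -> body[6..13], body so far='ukcmq6iiljuec'
Chunk 4: stream[28..29]='7' size=0x7=7, data at stream[31..38]='cmvh1ml' -> body[13..20], body so far='ukcmq6iiljueccmvh1ml'
Chunk 5: stream[40..41]='0' size=0 (terminator). Final body='ukcmq6iiljueccmvh1ml' (20 bytes)

Answer: ukcmq6iiljueccmvh1ml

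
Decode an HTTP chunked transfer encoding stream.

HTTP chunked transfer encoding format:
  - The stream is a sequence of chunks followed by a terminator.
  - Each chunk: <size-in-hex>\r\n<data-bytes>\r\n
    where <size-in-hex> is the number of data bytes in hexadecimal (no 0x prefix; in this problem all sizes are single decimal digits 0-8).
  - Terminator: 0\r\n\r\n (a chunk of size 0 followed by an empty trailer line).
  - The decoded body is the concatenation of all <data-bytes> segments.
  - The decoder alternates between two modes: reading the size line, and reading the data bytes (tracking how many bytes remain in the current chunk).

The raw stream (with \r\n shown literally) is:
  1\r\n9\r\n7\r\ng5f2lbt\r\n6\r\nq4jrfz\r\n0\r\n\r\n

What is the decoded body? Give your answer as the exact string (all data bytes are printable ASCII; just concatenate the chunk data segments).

Answer: 9g5f2lbtq4jrfz

Derivation:
Chunk 1: stream[0..1]='1' size=0x1=1, data at stream[3..4]='9' -> body[0..1], body so far='9'
Chunk 2: stream[6..7]='7' size=0x7=7, data at stream[9..16]='g5f2lbt' -> body[1..8], body so far='9g5f2lbt'
Chunk 3: stream[18..19]='6' size=0x6=6, data at stream[21..27]='q4jrfz' -> body[8..14], body so far='9g5f2lbtq4jrfz'
Chunk 4: stream[29..30]='0' size=0 (terminator). Final body='9g5f2lbtq4jrfz' (14 bytes)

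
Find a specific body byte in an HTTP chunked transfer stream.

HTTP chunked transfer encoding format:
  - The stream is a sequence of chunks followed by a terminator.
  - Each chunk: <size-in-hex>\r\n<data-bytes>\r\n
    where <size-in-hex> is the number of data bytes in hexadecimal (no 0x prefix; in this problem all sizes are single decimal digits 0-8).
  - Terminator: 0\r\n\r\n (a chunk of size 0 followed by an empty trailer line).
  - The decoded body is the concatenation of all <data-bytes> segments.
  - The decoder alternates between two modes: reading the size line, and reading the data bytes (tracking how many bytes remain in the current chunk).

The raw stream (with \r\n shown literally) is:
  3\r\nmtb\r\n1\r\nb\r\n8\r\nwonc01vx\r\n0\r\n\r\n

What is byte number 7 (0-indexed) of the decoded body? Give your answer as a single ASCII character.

Answer: c

Derivation:
Chunk 1: stream[0..1]='3' size=0x3=3, data at stream[3..6]='mtb' -> body[0..3], body so far='mtb'
Chunk 2: stream[8..9]='1' size=0x1=1, data at stream[11..12]='b' -> body[3..4], body so far='mtbb'
Chunk 3: stream[14..15]='8' size=0x8=8, data at stream[17..25]='wonc01vx' -> body[4..12], body so far='mtbbwonc01vx'
Chunk 4: stream[27..28]='0' size=0 (terminator). Final body='mtbbwonc01vx' (12 bytes)
Body byte 7 = 'c'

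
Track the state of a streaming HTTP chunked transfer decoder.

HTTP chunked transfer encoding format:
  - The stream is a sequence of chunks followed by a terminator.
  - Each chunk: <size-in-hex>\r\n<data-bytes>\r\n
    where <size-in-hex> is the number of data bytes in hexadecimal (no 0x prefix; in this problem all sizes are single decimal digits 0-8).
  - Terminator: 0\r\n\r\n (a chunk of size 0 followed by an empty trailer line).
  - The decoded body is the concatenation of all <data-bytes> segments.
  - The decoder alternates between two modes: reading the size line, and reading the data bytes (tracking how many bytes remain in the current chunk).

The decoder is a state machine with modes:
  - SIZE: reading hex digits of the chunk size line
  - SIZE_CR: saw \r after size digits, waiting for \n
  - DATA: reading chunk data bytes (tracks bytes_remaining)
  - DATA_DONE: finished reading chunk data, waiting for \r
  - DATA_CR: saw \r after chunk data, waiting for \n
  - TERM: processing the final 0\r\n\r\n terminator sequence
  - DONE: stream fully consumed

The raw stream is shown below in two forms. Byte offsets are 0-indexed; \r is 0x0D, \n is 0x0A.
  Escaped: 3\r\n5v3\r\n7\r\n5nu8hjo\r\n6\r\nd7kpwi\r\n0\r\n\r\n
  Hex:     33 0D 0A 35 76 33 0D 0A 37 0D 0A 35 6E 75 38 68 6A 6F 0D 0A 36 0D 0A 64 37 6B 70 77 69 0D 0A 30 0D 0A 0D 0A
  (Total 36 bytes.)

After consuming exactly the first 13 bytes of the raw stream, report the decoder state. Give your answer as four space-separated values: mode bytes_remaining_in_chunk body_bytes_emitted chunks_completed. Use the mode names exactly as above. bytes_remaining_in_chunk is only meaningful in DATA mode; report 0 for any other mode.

Byte 0 = '3': mode=SIZE remaining=0 emitted=0 chunks_done=0
Byte 1 = 0x0D: mode=SIZE_CR remaining=0 emitted=0 chunks_done=0
Byte 2 = 0x0A: mode=DATA remaining=3 emitted=0 chunks_done=0
Byte 3 = '5': mode=DATA remaining=2 emitted=1 chunks_done=0
Byte 4 = 'v': mode=DATA remaining=1 emitted=2 chunks_done=0
Byte 5 = '3': mode=DATA_DONE remaining=0 emitted=3 chunks_done=0
Byte 6 = 0x0D: mode=DATA_CR remaining=0 emitted=3 chunks_done=0
Byte 7 = 0x0A: mode=SIZE remaining=0 emitted=3 chunks_done=1
Byte 8 = '7': mode=SIZE remaining=0 emitted=3 chunks_done=1
Byte 9 = 0x0D: mode=SIZE_CR remaining=0 emitted=3 chunks_done=1
Byte 10 = 0x0A: mode=DATA remaining=7 emitted=3 chunks_done=1
Byte 11 = '5': mode=DATA remaining=6 emitted=4 chunks_done=1
Byte 12 = 'n': mode=DATA remaining=5 emitted=5 chunks_done=1

Answer: DATA 5 5 1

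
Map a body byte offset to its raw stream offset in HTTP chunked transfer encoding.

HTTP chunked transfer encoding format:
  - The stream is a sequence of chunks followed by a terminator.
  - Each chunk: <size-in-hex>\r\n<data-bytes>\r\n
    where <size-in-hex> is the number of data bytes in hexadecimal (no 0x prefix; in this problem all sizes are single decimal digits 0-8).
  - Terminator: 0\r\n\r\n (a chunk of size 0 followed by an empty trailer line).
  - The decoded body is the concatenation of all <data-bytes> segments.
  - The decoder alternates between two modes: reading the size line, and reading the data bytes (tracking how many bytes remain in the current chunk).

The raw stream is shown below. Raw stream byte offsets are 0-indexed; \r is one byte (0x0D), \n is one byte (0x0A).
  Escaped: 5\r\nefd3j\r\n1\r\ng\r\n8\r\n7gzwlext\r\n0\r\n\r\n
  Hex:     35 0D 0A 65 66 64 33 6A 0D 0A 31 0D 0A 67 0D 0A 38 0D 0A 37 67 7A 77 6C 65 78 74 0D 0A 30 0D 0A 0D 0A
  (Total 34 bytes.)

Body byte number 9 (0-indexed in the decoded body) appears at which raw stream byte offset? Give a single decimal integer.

Chunk 1: stream[0..1]='5' size=0x5=5, data at stream[3..8]='efd3j' -> body[0..5], body so far='efd3j'
Chunk 2: stream[10..11]='1' size=0x1=1, data at stream[13..14]='g' -> body[5..6], body so far='efd3jg'
Chunk 3: stream[16..17]='8' size=0x8=8, data at stream[19..27]='7gzwlext' -> body[6..14], body so far='efd3jg7gzwlext'
Chunk 4: stream[29..30]='0' size=0 (terminator). Final body='efd3jg7gzwlext' (14 bytes)
Body byte 9 at stream offset 22

Answer: 22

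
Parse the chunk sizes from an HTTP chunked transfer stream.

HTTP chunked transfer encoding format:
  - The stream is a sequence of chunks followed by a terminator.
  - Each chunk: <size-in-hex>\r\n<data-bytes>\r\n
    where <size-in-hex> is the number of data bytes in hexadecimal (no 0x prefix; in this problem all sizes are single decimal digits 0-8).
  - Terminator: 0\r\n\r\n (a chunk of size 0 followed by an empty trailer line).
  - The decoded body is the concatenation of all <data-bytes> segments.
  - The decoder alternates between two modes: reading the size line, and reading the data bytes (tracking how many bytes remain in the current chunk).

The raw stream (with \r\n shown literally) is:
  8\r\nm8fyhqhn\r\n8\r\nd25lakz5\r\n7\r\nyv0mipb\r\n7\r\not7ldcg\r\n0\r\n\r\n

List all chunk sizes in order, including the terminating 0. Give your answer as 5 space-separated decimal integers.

Chunk 1: stream[0..1]='8' size=0x8=8, data at stream[3..11]='m8fyhqhn' -> body[0..8], body so far='m8fyhqhn'
Chunk 2: stream[13..14]='8' size=0x8=8, data at stream[16..24]='d25lakz5' -> body[8..16], body so far='m8fyhqhnd25lakz5'
Chunk 3: stream[26..27]='7' size=0x7=7, data at stream[29..36]='yv0mipb' -> body[16..23], body so far='m8fyhqhnd25lakz5yv0mipb'
Chunk 4: stream[38..39]='7' size=0x7=7, data at stream[41..48]='ot7ldcg' -> body[23..30], body so far='m8fyhqhnd25lakz5yv0mipbot7ldcg'
Chunk 5: stream[50..51]='0' size=0 (terminator). Final body='m8fyhqhnd25lakz5yv0mipbot7ldcg' (30 bytes)

Answer: 8 8 7 7 0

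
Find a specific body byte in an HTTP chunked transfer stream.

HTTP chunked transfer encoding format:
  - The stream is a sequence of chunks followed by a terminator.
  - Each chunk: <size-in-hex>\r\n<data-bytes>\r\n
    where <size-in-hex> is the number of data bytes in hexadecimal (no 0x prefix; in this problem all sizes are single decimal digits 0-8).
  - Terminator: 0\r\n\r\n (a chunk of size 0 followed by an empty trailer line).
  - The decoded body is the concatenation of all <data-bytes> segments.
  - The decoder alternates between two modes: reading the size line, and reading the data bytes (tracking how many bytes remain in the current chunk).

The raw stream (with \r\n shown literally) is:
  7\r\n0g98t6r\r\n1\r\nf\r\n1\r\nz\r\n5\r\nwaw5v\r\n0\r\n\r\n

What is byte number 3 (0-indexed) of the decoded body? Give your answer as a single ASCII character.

Chunk 1: stream[0..1]='7' size=0x7=7, data at stream[3..10]='0g98t6r' -> body[0..7], body so far='0g98t6r'
Chunk 2: stream[12..13]='1' size=0x1=1, data at stream[15..16]='f' -> body[7..8], body so far='0g98t6rf'
Chunk 3: stream[18..19]='1' size=0x1=1, data at stream[21..22]='z' -> body[8..9], body so far='0g98t6rfz'
Chunk 4: stream[24..25]='5' size=0x5=5, data at stream[27..32]='waw5v' -> body[9..14], body so far='0g98t6rfzwaw5v'
Chunk 5: stream[34..35]='0' size=0 (terminator). Final body='0g98t6rfzwaw5v' (14 bytes)
Body byte 3 = '8'

Answer: 8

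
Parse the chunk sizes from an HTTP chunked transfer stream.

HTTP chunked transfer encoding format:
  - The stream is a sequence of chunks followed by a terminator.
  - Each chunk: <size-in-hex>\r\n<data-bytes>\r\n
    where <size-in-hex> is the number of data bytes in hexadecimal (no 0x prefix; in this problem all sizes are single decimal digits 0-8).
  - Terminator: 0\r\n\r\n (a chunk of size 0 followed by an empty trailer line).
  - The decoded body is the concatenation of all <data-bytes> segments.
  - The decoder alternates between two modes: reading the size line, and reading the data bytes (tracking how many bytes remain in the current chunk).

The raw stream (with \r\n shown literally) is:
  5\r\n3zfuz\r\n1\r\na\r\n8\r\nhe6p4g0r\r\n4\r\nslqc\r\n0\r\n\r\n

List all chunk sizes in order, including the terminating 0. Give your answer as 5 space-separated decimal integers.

Chunk 1: stream[0..1]='5' size=0x5=5, data at stream[3..8]='3zfuz' -> body[0..5], body so far='3zfuz'
Chunk 2: stream[10..11]='1' size=0x1=1, data at stream[13..14]='a' -> body[5..6], body so far='3zfuza'
Chunk 3: stream[16..17]='8' size=0x8=8, data at stream[19..27]='he6p4g0r' -> body[6..14], body so far='3zfuzahe6p4g0r'
Chunk 4: stream[29..30]='4' size=0x4=4, data at stream[32..36]='slqc' -> body[14..18], body so far='3zfuzahe6p4g0rslqc'
Chunk 5: stream[38..39]='0' size=0 (terminator). Final body='3zfuzahe6p4g0rslqc' (18 bytes)

Answer: 5 1 8 4 0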